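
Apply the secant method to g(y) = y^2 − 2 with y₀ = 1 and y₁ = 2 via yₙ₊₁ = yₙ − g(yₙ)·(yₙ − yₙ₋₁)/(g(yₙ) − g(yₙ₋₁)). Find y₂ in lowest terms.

4/3

g(1) = −1, g(2) = 2. y₂ = 2 − 2·(2 − 1)/(2 − (−1)) = 4/3.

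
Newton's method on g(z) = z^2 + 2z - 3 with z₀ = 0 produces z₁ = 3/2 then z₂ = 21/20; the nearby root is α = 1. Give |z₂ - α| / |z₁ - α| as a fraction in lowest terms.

z₁ - α = 3/2 - 1 = 1/2, so |z₁ - α| = 1/2.
z₂ - α = 21/20 - 1 = 1/20, so |z₂ - α| = 1/20.
Ratio = (1/20) / (1/2) = 1/10.

1/10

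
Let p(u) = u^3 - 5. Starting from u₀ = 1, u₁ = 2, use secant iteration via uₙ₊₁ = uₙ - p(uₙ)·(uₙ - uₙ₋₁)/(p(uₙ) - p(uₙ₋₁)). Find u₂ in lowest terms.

11/7

p(1) = -4, p(2) = 3. u₂ = 2 - 3·(2 - 1)/(3 - (-4)) = 11/7.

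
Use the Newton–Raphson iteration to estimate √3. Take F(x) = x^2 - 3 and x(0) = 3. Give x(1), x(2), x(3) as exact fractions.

F'(x) = 2x.
F(3) = 6, F'(3) = 6, so x(1) = 3 - 6/6 = 2.
F(2) = 1, F'(2) = 4, so x(2) = 2 - 1/4 = 7/4.
F(7/4) = 1/16, F'(7/4) = 7/2, so x(3) = (7/4) - (1/16)/(7/2) = 97/56.

x(1) = 2, x(2) = 7/4, x(3) = 97/56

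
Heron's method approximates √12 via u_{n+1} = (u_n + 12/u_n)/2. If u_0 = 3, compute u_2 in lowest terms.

97/28

u_1 = (3 + 12/3)/2 = 7/2.
u_2 = (7/2 + 12/(7/2))/2 = 97/28.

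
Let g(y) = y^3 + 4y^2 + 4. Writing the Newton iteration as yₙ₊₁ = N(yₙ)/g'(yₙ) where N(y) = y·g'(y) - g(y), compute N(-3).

-22

g'(y) = 3y^2 + 8y.
N(y) = y·g'(y) - g(y) = y·(3y^2 + 8y) - (y^3 + 4y^2 + 4) = 2y^3 + 4y^2 - 4.
N(-3) = -22.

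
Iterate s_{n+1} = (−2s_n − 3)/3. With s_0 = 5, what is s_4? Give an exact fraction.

41/81

s_1 = (−2·5 − 3)/3 = −13/3.
s_2 = (−2·(−13/3) − 3)/3 = 17/9.
s_3 = (−2·(17/9) − 3)/3 = −61/27.
s_4 = (−2·(−61/27) − 3)/3 = 41/81.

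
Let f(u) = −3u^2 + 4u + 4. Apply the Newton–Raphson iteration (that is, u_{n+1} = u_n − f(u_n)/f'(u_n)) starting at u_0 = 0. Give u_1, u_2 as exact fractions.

u_1 = −1, u_2 = −7/10

f'(u) = −6u + 4.
f(0) = 4, f'(0) = 4, so u_1 = 0 − 4/4 = −1.
f(−1) = −3, f'(−1) = 10, so u_2 = (−1) − (−3)/10 = −7/10.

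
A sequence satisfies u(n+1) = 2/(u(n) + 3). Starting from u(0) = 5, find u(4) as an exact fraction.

94/167

u(1) = 2/(5 + 3) = 1/4.
u(2) = 2/(1/4 + 3) = 8/13.
u(3) = 2/(8/13 + 3) = 26/47.
u(4) = 2/(26/47 + 3) = 94/167.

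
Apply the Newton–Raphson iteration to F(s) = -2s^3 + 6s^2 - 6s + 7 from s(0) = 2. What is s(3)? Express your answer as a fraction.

F'(s) = -6s^2 + 12s - 6.
F(2) = 3, F'(2) = -6, so s(1) = 2 - 3/(-6) = 5/2.
F(5/2) = -7/4, F'(5/2) = -27/2, so s(2) = (5/2) - (-7/4)/(-27/2) = 64/27.
F(64/27) = -2891/19683, F'(64/27) = -2738/243, so s(3) = (64/27) - (-2891/19683)/(-2738/243) = 522805/221778.

522805/221778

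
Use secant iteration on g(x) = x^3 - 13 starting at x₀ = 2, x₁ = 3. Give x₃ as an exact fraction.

17593/7549

g(2) = -5, g(3) = 14. x₂ = 3 - 14·(3 - 2)/(14 - (-5)) = 43/19.
g(3) = 14, g(43/19) = -9660/6859. x₃ = (43/19) - (-9660/6859)·((43/19) - 3)/((-9660/6859) - 14) = 17593/7549.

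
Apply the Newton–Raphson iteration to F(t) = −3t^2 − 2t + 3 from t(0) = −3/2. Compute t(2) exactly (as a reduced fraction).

F'(t) = −6t − 2.
F(−3/2) = −3/4, F'(−3/2) = 7, so t(1) = (−3/2) − (−3/4)/7 = −39/28.
F(−39/28) = −27/784, F'(−39/28) = 89/14, so t(2) = (−39/28) − (−27/784)/(89/14) = −6915/4984.

−6915/4984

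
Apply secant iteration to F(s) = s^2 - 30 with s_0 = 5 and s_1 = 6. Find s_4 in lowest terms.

2766/505

F(5) = -5, F(6) = 6. s_2 = 6 - 6·(6 - 5)/(6 - (-5)) = 60/11.
F(6) = 6, F(60/11) = -30/121. s_3 = (60/11) - (-30/121)·((60/11) - 6)/((-30/121) - 6) = 115/21.
F(60/11) = -30/121, F(115/21) = -5/441. s_4 = (115/21) - (-5/441)·((115/21) - (60/11))/((-5/441) - (-30/121)) = 2766/505.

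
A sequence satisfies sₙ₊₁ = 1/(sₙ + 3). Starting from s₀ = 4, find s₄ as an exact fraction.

s₁ = 1/(4 + 3) = 1/7.
s₂ = 1/(1/7 + 3) = 7/22.
s₃ = 1/(7/22 + 3) = 22/73.
s₄ = 1/(22/73 + 3) = 73/241.

73/241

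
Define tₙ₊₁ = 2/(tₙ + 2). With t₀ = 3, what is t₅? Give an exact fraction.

t₁ = 2/(3 + 2) = 2/5.
t₂ = 2/(2/5 + 2) = 5/6.
t₃ = 2/(5/6 + 2) = 12/17.
t₄ = 2/(12/17 + 2) = 17/23.
t₅ = 2/(17/23 + 2) = 46/63.

46/63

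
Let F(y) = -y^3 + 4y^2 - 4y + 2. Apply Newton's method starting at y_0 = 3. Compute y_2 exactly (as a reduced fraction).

2743/966

F'(y) = -3y^2 + 8y - 4.
F(3) = -1, F'(3) = -7, so y_1 = 3 - (-1)/(-7) = 20/7.
F(20/7) = -34/343, F'(20/7) = -276/49, so y_2 = (20/7) - (-34/343)/(-276/49) = 2743/966.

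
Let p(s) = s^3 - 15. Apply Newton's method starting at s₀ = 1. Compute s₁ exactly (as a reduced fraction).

17/3

p'(s) = 3s^2.
p(1) = -14, p'(1) = 3, so s₁ = 1 - (-14)/3 = 17/3.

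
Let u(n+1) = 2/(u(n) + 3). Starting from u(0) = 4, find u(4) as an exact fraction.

166/295

u(1) = 2/(4 + 3) = 2/7.
u(2) = 2/(2/7 + 3) = 14/23.
u(3) = 2/(14/23 + 3) = 46/83.
u(4) = 2/(46/83 + 3) = 166/295.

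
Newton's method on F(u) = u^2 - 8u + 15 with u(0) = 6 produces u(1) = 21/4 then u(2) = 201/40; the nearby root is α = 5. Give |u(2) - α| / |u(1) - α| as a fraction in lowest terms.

u(1) - α = 21/4 - 5 = 1/4, so |u(1) - α| = 1/4.
u(2) - α = 201/40 - 5 = 1/40, so |u(2) - α| = 1/40.
Ratio = (1/40) / (1/4) = 1/10.

1/10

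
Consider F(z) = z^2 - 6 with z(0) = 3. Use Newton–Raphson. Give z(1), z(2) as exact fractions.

F'(z) = 2z.
F(3) = 3, F'(3) = 6, so z(1) = 3 - 3/6 = 5/2.
F(5/2) = 1/4, F'(5/2) = 5, so z(2) = (5/2) - (1/4)/5 = 49/20.

z(1) = 5/2, z(2) = 49/20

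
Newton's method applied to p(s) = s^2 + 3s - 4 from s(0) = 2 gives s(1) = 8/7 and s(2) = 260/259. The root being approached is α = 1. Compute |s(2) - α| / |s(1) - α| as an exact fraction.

s(1) - α = 8/7 - 1 = 1/7, so |s(1) - α| = 1/7.
s(2) - α = 260/259 - 1 = 1/259, so |s(2) - α| = 1/259.
Ratio = (1/259) / (1/7) = 1/37.

1/37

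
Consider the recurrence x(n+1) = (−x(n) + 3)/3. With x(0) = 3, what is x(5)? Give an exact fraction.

x(1) = (−3 + 3)/3 = 0.
x(2) = (−0 + 3)/3 = 1.
x(3) = (−1 + 3)/3 = 2/3.
x(4) = (−(2/3) + 3)/3 = 7/9.
x(5) = (−(7/9) + 3)/3 = 20/27.

20/27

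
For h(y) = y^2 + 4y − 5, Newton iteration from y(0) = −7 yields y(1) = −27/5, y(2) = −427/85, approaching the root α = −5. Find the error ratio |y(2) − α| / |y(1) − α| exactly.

1/17

y(1) − α = −27/5 − (−5) = −27/5 + 5 = −2/5, so |y(1) − α| = 2/5.
y(2) − α = −427/85 − (−5) = −427/85 + 5 = −2/85, so |y(2) − α| = 2/85.
Ratio = (2/85) / (2/5) = 1/17.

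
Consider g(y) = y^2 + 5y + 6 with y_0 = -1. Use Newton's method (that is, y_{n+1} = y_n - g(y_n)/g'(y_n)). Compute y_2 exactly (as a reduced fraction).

g'(y) = 2y + 5.
g(-1) = 2, g'(-1) = 3, so y_1 = (-1) - 2/3 = -5/3.
g(-5/3) = 4/9, g'(-5/3) = 5/3, so y_2 = (-5/3) - (4/9)/(5/3) = -29/15.

-29/15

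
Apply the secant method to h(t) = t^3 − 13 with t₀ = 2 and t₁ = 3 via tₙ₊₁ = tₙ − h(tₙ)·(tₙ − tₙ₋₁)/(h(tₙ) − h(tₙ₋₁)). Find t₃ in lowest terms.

17593/7549

h(2) = −5, h(3) = 14. t₂ = 3 − 14·(3 − 2)/(14 − (−5)) = 43/19.
h(3) = 14, h(43/19) = −9660/6859. t₃ = (43/19) − (−9660/6859)·((43/19) − 3)/((−9660/6859) − 14) = 17593/7549.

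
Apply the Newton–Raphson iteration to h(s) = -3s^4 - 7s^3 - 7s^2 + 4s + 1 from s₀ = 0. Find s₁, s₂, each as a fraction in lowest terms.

h'(s) = -12s^3 - 21s^2 - 14s + 4.
h(0) = 1, h'(0) = 4, so s₁ = 0 - 1/4 = -1/4.
h(-1/4) = -87/256, h'(-1/4) = 51/8, so s₂ = (-1/4) - (-87/256)/(51/8) = -107/544.

s₁ = -1/4, s₂ = -107/544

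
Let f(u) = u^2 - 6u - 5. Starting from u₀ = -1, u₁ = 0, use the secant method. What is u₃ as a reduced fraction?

f(-1) = 2, f(0) = -5. u₂ = 0 - (-5)·(0 - (-1))/((-5) - 2) = -5/7.
f(0) = -5, f(-5/7) = -10/49. u₃ = (-5/7) - (-10/49)·((-5/7) - 0)/((-10/49) - (-5)) = -35/47.

-35/47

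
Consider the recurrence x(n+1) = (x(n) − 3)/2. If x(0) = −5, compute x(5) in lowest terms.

−49/16

x(1) = ((−5) − 3)/2 = −4.
x(2) = ((−4) − 3)/2 = −7/2.
x(3) = ((−7/2) − 3)/2 = −13/4.
x(4) = ((−13/4) − 3)/2 = −25/8.
x(5) = ((−25/8) − 3)/2 = −49/16.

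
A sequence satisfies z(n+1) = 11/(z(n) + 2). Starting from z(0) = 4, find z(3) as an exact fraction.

z(1) = 11/(4 + 2) = 11/6.
z(2) = 11/(11/6 + 2) = 66/23.
z(3) = 11/(66/23 + 2) = 253/112.

253/112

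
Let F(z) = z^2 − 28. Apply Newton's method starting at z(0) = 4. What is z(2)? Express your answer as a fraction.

F'(z) = 2z.
F(4) = −12, F'(4) = 8, so z(1) = 4 − (−12)/8 = 11/2.
F(11/2) = 9/4, F'(11/2) = 11, so z(2) = (11/2) − (9/4)/11 = 233/44.

233/44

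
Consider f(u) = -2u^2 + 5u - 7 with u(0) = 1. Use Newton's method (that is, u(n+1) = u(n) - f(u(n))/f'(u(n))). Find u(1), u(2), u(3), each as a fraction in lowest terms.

u(1) = 5, u(2) = 43/15, u(3) = 2123/1455

f'(u) = -4u + 5.
f(1) = -4, f'(1) = 1, so u(1) = 1 - (-4)/1 = 5.
f(5) = -32, f'(5) = -15, so u(2) = 5 - (-32)/(-15) = 43/15.
f(43/15) = -2048/225, f'(43/15) = -97/15, so u(3) = (43/15) - (-2048/225)/(-97/15) = 2123/1455.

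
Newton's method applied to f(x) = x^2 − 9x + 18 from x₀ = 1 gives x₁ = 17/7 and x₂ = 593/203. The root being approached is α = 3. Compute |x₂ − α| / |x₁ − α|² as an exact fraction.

7/29

x₁ − α = 17/7 − 3 = −4/7, so |x₁ − α| = 4/7.
x₂ − α = 593/203 − 3 = −16/203, so |x₂ − α| = 16/203.
|x₁ − α|² = 16/49.
Ratio = (16/203) / (16/49) = 7/29.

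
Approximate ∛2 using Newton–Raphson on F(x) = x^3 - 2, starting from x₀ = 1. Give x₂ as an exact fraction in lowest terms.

F'(x) = 3x^2.
F(1) = -1, F'(1) = 3, so x₁ = 1 - (-1)/3 = 4/3.
F(4/3) = 10/27, F'(4/3) = 16/3, so x₂ = (4/3) - (10/27)/(16/3) = 91/72.

91/72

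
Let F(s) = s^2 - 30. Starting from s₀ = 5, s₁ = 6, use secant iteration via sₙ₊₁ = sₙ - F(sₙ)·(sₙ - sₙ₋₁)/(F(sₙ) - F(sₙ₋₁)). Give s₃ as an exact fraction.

115/21

F(5) = -5, F(6) = 6. s₂ = 6 - 6·(6 - 5)/(6 - (-5)) = 60/11.
F(6) = 6, F(60/11) = -30/121. s₃ = (60/11) - (-30/121)·((60/11) - 6)/((-30/121) - 6) = 115/21.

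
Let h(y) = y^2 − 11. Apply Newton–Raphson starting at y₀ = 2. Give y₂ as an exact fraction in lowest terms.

h'(y) = 2y.
h(2) = −7, h'(2) = 4, so y₁ = 2 − (−7)/4 = 15/4.
h(15/4) = 49/16, h'(15/4) = 15/2, so y₂ = (15/4) − (49/16)/(15/2) = 401/120.

401/120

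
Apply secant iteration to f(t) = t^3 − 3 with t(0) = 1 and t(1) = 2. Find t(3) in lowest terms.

f(1) = −2, f(2) = 5. t(2) = 2 − 5·(2 − 1)/(5 − (−2)) = 9/7.
f(2) = 5, f(9/7) = −300/343. t(3) = (9/7) − (−300/343)·((9/7) − 2)/((−300/343) − 5) = 561/403.

561/403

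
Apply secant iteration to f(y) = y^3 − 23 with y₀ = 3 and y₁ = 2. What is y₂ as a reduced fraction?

f(3) = 4, f(2) = −15. y₂ = 2 − (−15)·(2 − 3)/((−15) − 4) = 53/19.

53/19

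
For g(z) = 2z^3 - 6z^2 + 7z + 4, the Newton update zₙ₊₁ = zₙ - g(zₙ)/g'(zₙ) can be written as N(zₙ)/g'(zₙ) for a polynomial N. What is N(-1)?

g'(z) = 6z^2 - 12z + 7.
N(z) = z·g'(z) - g(z) = z·(6z^2 - 12z + 7) - (2z^3 - 6z^2 + 7z + 4) = 4z^3 - 6z^2 - 4.
N(-1) = -14.

-14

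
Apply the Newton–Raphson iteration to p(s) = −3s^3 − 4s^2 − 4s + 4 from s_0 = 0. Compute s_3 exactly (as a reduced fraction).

17/30

p'(s) = −9s^2 − 8s − 4.
p(0) = 4, p'(0) = −4, so s_1 = 0 − 4/(−4) = 1.
p(1) = −7, p'(1) = −21, so s_2 = 1 − (−7)/(−21) = 2/3.
p(2/3) = −4/3, p'(2/3) = −40/3, so s_3 = (2/3) − (−4/3)/(−40/3) = 17/30.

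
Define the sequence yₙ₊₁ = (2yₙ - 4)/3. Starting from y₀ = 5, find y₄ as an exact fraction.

-20/9

y₁ = (2·5 - 4)/3 = 2.
y₂ = (2·2 - 4)/3 = 0.
y₃ = (2·0 - 4)/3 = -4/3.
y₄ = (2·(-4/3) - 4)/3 = -20/9.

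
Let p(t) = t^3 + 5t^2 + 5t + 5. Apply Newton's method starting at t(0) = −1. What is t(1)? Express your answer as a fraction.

1

p'(t) = 3t^2 + 10t + 5.
p(−1) = 4, p'(−1) = −2, so t(1) = (−1) − 4/(−2) = 1.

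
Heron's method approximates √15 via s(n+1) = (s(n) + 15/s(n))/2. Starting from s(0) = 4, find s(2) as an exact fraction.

s(1) = (4 + 15/4)/2 = 31/8.
s(2) = (31/8 + 15/(31/8))/2 = 1921/496.

1921/496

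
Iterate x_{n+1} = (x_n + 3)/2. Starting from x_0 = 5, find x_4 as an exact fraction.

x_1 = (5 + 3)/2 = 4.
x_2 = (4 + 3)/2 = 7/2.
x_3 = ((7/2) + 3)/2 = 13/4.
x_4 = ((13/4) + 3)/2 = 25/8.

25/8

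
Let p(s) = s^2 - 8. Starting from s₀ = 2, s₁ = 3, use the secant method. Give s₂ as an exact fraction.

14/5

p(2) = -4, p(3) = 1. s₂ = 3 - 1·(3 - 2)/(1 - (-4)) = 14/5.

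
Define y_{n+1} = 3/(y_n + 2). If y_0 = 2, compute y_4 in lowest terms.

y_1 = 3/(2 + 2) = 3/4.
y_2 = 3/(3/4 + 2) = 12/11.
y_3 = 3/(12/11 + 2) = 33/34.
y_4 = 3/(33/34 + 2) = 102/101.

102/101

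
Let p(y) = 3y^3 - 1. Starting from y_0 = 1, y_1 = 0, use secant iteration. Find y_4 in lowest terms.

p(1) = 2, p(0) = -1. y_2 = 0 - (-1)·(0 - 1)/((-1) - 2) = 1/3.
p(0) = -1, p(1/3) = -8/9. y_3 = (1/3) - (-8/9)·((1/3) - 0)/((-8/9) - (-1)) = 3.
p(1/3) = -8/9, p(3) = 80. y_4 = 3 - 80·(3 - (1/3))/(80 - (-8/9)) = 33/91.

33/91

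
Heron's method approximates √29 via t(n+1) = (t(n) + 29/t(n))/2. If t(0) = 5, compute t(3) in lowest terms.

528527/98145

t(1) = (5 + 29/5)/2 = 27/5.
t(2) = (27/5 + 29/(27/5))/2 = 727/135.
t(3) = (727/135 + 29/(727/135))/2 = 528527/98145.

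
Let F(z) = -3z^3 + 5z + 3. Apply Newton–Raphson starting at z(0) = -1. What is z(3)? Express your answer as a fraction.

F'(z) = -9z^2 + 5.
F(-1) = 1, F'(-1) = -4, so z(1) = (-1) - 1/(-4) = -3/4.
F(-3/4) = 33/64, F'(-3/4) = -1/16, so z(2) = (-3/4) - (33/64)/(-1/16) = 15/2.
F(15/2) = -9801/8, F'(15/2) = -2005/4, so z(3) = (15/2) - (-9801/8)/(-2005/4) = 10137/2005.

10137/2005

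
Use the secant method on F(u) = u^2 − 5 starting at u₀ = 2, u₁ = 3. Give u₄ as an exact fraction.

161/72

F(2) = −1, F(3) = 4. u₂ = 3 − 4·(3 − 2)/(4 − (−1)) = 11/5.
F(3) = 4, F(11/5) = −4/25. u₃ = (11/5) − (−4/25)·((11/5) − 3)/((−4/25) − 4) = 29/13.
F(11/5) = −4/25, F(29/13) = −4/169. u₄ = (29/13) − (−4/169)·((29/13) − (11/5))/((−4/169) − (−4/25)) = 161/72.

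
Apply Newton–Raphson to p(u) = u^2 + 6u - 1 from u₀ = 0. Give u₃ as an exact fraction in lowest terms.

p'(u) = 2u + 6.
p(0) = -1, p'(0) = 6, so u₁ = 0 - (-1)/6 = 1/6.
p(1/6) = 1/36, p'(1/6) = 19/3, so u₂ = (1/6) - (1/36)/(19/3) = 37/228.
p(37/228) = 1/51984, p'(37/228) = 721/114, so u₃ = (37/228) - (1/51984)/(721/114) = 53353/328776.

53353/328776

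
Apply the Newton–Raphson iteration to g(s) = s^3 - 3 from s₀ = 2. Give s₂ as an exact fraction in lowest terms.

9451/6498

g'(s) = 3s^2.
g(2) = 5, g'(2) = 12, so s₁ = 2 - 5/12 = 19/12.
g(19/12) = 1675/1728, g'(19/12) = 361/48, so s₂ = (19/12) - (1675/1728)/(361/48) = 9451/6498.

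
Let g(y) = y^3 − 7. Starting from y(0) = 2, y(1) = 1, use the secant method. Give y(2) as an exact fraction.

g(2) = 1, g(1) = −6. y(2) = 1 − (−6)·(1 − 2)/((−6) − 1) = 13/7.

13/7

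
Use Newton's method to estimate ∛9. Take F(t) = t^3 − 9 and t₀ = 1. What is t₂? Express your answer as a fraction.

F'(t) = 3t^2.
F(1) = −8, F'(1) = 3, so t₁ = 1 − (−8)/3 = 11/3.
F(11/3) = 1088/27, F'(11/3) = 121/3, so t₂ = (11/3) − (1088/27)/(121/3) = 2905/1089.

2905/1089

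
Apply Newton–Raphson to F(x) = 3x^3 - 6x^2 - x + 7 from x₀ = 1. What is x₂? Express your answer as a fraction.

F'(x) = 9x^2 - 12x - 1.
F(1) = 3, F'(1) = -4, so x₁ = 1 - 3/(-4) = 7/4.
F(7/4) = 189/64, F'(7/4) = 89/16, so x₂ = (7/4) - (189/64)/(89/16) = 217/178.

217/178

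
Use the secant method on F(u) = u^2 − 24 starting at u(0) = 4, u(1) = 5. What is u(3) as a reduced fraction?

436/89

F(4) = −8, F(5) = 1. u(2) = 5 − 1·(5 − 4)/(1 − (−8)) = 44/9.
F(5) = 1, F(44/9) = −8/81. u(3) = (44/9) − (−8/81)·((44/9) − 5)/((−8/81) − 1) = 436/89.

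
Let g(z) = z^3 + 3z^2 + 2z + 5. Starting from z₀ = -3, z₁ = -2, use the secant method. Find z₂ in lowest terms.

g(-3) = -1, g(-2) = 5. z₂ = (-2) - 5·((-2) - (-3))/(5 - (-1)) = -17/6.

-17/6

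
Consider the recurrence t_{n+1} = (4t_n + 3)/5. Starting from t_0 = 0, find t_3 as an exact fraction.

t_1 = (4·0 + 3)/5 = 3/5.
t_2 = (4·(3/5) + 3)/5 = 27/25.
t_3 = (4·(27/25) + 3)/5 = 183/125.

183/125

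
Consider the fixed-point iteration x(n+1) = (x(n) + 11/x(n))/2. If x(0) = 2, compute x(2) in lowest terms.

x(1) = (2 + 11/2)/2 = 15/4.
x(2) = (15/4 + 11/(15/4))/2 = 401/120.

401/120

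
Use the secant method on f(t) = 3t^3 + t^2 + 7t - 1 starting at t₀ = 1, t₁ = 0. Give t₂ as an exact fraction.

1/11

f(1) = 10, f(0) = -1. t₂ = 0 - (-1)·(0 - 1)/((-1) - 10) = 1/11.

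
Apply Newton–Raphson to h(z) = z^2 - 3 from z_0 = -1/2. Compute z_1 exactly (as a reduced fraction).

-13/4

h'(z) = 2z.
h(-1/2) = -11/4, h'(-1/2) = -1, so z_1 = (-1/2) - (-11/4)/(-1) = -13/4.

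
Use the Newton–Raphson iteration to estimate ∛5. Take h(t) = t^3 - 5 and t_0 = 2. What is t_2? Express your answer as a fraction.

503/294

h'(t) = 3t^2.
h(2) = 3, h'(2) = 12, so t_1 = 2 - 3/12 = 7/4.
h(7/4) = 23/64, h'(7/4) = 147/16, so t_2 = (7/4) - (23/64)/(147/16) = 503/294.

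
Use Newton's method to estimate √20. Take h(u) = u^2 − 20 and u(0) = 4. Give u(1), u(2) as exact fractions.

u(1) = 9/2, u(2) = 161/36

h'(u) = 2u.
h(4) = −4, h'(4) = 8, so u(1) = 4 − (−4)/8 = 9/2.
h(9/2) = 1/4, h'(9/2) = 9, so u(2) = (9/2) − (1/4)/9 = 161/36.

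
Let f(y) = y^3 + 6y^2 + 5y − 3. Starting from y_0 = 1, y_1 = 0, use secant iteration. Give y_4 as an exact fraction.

f(1) = 9, f(0) = −3. y_2 = 0 − (−3)·(0 − 1)/((−3) − 9) = 1/4.
f(0) = −3, f(1/4) = −87/64. y_3 = (1/4) − (−87/64)·((1/4) − 0)/((−87/64) − (−3)) = 16/35.
f(1/4) = −87/64, f(16/35) = 27231/42875. y_4 = (16/35) − (27231/42875)·((16/35) − (1/4))/((27231/42875) − (−87/64)) = 24608/62907.

24608/62907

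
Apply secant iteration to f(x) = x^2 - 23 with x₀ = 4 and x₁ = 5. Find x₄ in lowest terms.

18181/3791

f(4) = -7, f(5) = 2. x₂ = 5 - 2·(5 - 4)/(2 - (-7)) = 43/9.
f(5) = 2, f(43/9) = -14/81. x₃ = (43/9) - (-14/81)·((43/9) - 5)/((-14/81) - 2) = 211/44.
f(43/9) = -14/81, f(211/44) = -7/1936. x₄ = (211/44) - (-7/1936)·((211/44) - (43/9))/((-7/1936) - (-14/81)) = 18181/3791.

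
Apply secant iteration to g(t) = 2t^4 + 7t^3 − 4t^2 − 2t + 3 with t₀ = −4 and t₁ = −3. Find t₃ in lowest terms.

−57622899/14264383

g(−4) = 11, g(−3) = −54. t₂ = (−3) − (−54)·((−3) − (−4))/((−54) − 11) = −249/65.
g(−3) = −54, g(−249/65) = −193657068/17850625. t₃ = (−249/65) − (−193657068/17850625)·((−249/65) − (−3))/((−193657068/17850625) − (−54)) = −57622899/14264383.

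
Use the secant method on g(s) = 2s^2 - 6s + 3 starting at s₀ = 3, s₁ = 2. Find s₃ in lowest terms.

g(3) = 3, g(2) = -1. s₂ = 2 - (-1)·(2 - 3)/((-1) - 3) = 9/4.
g(2) = -1, g(9/4) = -3/8. s₃ = (9/4) - (-3/8)·((9/4) - 2)/((-3/8) - (-1)) = 12/5.

12/5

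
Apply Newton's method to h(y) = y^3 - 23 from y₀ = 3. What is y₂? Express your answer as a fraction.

1365775/480249

h'(y) = 3y^2.
h(3) = 4, h'(3) = 27, so y₁ = 3 - 4/27 = 77/27.
h(77/27) = 3824/19683, h'(77/27) = 5929/243, so y₂ = (77/27) - (3824/19683)/(5929/243) = 1365775/480249.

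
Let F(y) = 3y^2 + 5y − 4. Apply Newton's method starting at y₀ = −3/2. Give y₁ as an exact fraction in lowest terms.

−43/16

F'(y) = 6y + 5.
F(−3/2) = −19/4, F'(−3/2) = −4, so y₁ = (−3/2) − (−19/4)/(−4) = −43/16.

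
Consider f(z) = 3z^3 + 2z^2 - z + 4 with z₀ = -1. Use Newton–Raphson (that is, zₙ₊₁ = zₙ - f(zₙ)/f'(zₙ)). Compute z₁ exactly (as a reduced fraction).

f'(z) = 9z^2 + 4z - 1.
f(-1) = 4, f'(-1) = 4, so z₁ = (-1) - 4/4 = -2.

-2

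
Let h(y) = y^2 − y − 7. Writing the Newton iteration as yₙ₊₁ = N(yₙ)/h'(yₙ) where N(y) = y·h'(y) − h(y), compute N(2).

11

h'(y) = 2y − 1.
N(y) = y·h'(y) − h(y) = y·(2y − 1) − (y^2 − y − 7) = y^2 + 7.
N(2) = 11.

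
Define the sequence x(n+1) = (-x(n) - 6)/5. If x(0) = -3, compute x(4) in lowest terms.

x(1) = (-(-3) - 6)/5 = -3/5.
x(2) = (-(-3/5) - 6)/5 = -27/25.
x(3) = (-(-27/25) - 6)/5 = -123/125.
x(4) = (-(-123/125) - 6)/5 = -627/625.

-627/625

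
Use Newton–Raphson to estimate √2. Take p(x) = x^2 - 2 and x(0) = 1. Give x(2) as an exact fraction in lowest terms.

17/12

p'(x) = 2x.
p(1) = -1, p'(1) = 2, so x(1) = 1 - (-1)/2 = 3/2.
p(3/2) = 1/4, p'(3/2) = 3, so x(2) = (3/2) - (1/4)/3 = 17/12.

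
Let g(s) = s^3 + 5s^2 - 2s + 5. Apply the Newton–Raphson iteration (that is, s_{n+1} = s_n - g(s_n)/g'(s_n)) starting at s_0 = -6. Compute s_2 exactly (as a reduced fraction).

g'(s) = 3s^2 + 10s - 2.
g(-6) = -19, g'(-6) = 46, so s_1 = (-6) - (-19)/46 = -257/46.
g(-257/46) = -209019/97336, g'(-257/46) = 75695/2116, so s_2 = (-257/46) - (-209019/97336)/(75695/2116) = -9622298/1740985.

-9622298/1740985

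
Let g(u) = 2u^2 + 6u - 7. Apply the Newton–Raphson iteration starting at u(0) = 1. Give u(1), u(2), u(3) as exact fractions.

g'(u) = 4u + 6.
g(1) = 1, g'(1) = 10, so u(1) = 1 - 1/10 = 9/10.
g(9/10) = 1/50, g'(9/10) = 48/5, so u(2) = (9/10) - (1/50)/(48/5) = 431/480.
g(431/480) = 1/115200, g'(431/480) = 1151/120, so u(3) = (431/480) - (1/115200)/(1151/120) = 992161/1104960.

u(1) = 9/10, u(2) = 431/480, u(3) = 992161/1104960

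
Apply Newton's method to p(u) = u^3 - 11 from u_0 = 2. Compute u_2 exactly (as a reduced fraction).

p'(u) = 3u^2.
p(2) = -3, p'(2) = 12, so u_1 = 2 - (-3)/12 = 9/4.
p(9/4) = 25/64, p'(9/4) = 243/16, so u_2 = (9/4) - (25/64)/(243/16) = 1081/486.

1081/486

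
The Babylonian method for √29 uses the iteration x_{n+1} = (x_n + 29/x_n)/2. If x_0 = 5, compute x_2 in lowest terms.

x_1 = (5 + 29/5)/2 = 27/5.
x_2 = (27/5 + 29/(27/5))/2 = 727/135.

727/135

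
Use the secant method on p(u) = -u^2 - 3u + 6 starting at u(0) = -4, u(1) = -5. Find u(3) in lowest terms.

p(-4) = 2, p(-5) = -4. u(2) = (-5) - (-4)·((-5) - (-4))/((-4) - 2) = -13/3.
p(-5) = -4, p(-13/3) = 2/9. u(3) = (-13/3) - (2/9)·((-13/3) - (-5))/((2/9) - (-4)) = -83/19.

-83/19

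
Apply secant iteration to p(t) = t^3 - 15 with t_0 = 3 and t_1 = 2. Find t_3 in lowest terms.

p(3) = 12, p(2) = -7. t_2 = 2 - (-7)·(2 - 3)/((-7) - 12) = 45/19.
p(2) = -7, p(45/19) = -11760/6859. t_3 = (45/19) - (-11760/6859)·((45/19) - 2)/((-11760/6859) - (-7)) = 12885/5179.

12885/5179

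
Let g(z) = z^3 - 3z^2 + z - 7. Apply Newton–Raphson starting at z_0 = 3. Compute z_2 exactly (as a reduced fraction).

g'(z) = 3z^2 - 6z + 1.
g(3) = -4, g'(3) = 10, so z_1 = 3 - (-4)/10 = 17/5.
g(17/5) = 128/125, g'(17/5) = 382/25, so z_2 = (17/5) - (128/125)/(382/25) = 3183/955.

3183/955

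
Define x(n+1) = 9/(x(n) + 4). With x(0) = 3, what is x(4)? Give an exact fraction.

x(1) = 9/(3 + 4) = 9/7.
x(2) = 9/(9/7 + 4) = 63/37.
x(3) = 9/(63/37 + 4) = 333/211.
x(4) = 9/(333/211 + 4) = 1899/1177.

1899/1177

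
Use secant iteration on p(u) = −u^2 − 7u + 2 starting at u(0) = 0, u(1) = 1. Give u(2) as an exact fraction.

1/4

p(0) = 2, p(1) = −6. u(2) = 1 − (−6)·(1 − 0)/((−6) − 2) = 1/4.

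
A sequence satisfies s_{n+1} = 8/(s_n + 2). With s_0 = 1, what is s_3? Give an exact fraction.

s_1 = 8/(1 + 2) = 8/3.
s_2 = 8/(8/3 + 2) = 12/7.
s_3 = 8/(12/7 + 2) = 28/13.

28/13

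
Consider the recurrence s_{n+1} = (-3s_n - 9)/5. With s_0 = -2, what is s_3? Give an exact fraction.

s_1 = (-3·(-2) - 9)/5 = -3/5.
s_2 = (-3·(-3/5) - 9)/5 = -36/25.
s_3 = (-3·(-36/25) - 9)/5 = -117/125.

-117/125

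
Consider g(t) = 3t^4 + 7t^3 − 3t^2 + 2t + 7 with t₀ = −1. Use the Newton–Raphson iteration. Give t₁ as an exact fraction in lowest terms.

−15/17

g'(t) = 12t^3 + 21t^2 − 6t + 2.
g(−1) = −2, g'(−1) = 17, so t₁ = (−1) − (−2)/17 = −15/17.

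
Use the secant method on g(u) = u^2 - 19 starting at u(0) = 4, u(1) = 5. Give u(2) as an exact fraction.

g(4) = -3, g(5) = 6. u(2) = 5 - 6·(5 - 4)/(6 - (-3)) = 13/3.

13/3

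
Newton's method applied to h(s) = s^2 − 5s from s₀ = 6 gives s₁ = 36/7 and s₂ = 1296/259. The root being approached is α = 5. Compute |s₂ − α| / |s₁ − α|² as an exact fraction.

7/37

s₁ − α = 36/7 − 5 = 1/7, so |s₁ − α| = 1/7.
s₂ − α = 1296/259 − 5 = 1/259, so |s₂ − α| = 1/259.
|s₁ − α|² = 1/49.
Ratio = (1/259) / (1/49) = 7/37.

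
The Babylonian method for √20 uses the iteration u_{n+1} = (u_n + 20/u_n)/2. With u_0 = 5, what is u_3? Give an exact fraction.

51841/11592

u_1 = (5 + 20/5)/2 = 9/2.
u_2 = (9/2 + 20/(9/2))/2 = 161/36.
u_3 = (161/36 + 20/(161/36))/2 = 51841/11592.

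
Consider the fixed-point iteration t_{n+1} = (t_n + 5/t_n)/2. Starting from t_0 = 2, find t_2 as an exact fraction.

t_1 = (2 + 5/2)/2 = 9/4.
t_2 = (9/4 + 5/(9/4))/2 = 161/72.

161/72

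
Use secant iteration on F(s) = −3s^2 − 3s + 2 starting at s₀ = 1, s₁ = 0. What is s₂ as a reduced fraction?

1/3

F(1) = −4, F(0) = 2. s₂ = 0 − 2·(0 − 1)/(2 − (−4)) = 1/3.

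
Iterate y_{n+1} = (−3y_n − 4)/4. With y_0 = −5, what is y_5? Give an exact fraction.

491/1024

y_1 = (−3·(−5) − 4)/4 = 11/4.
y_2 = (−3·(11/4) − 4)/4 = −49/16.
y_3 = (−3·(−49/16) − 4)/4 = 83/64.
y_4 = (−3·(83/64) − 4)/4 = −505/256.
y_5 = (−3·(−505/256) − 4)/4 = 491/1024.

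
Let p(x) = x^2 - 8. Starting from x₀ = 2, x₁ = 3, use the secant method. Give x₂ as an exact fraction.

14/5

p(2) = -4, p(3) = 1. x₂ = 3 - 1·(3 - 2)/(1 - (-4)) = 14/5.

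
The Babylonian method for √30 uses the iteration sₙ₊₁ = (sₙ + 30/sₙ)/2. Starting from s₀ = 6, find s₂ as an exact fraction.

s₁ = (6 + 30/6)/2 = 11/2.
s₂ = (11/2 + 30/(11/2))/2 = 241/44.

241/44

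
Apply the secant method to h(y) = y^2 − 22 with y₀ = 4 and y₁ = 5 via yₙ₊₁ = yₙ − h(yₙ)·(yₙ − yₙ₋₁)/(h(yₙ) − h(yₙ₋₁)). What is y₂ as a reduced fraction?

14/3

h(4) = −6, h(5) = 3. y₂ = 5 − 3·(5 − 4)/(3 − (−6)) = 14/3.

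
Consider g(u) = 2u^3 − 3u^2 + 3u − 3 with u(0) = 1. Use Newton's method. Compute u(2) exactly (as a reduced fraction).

193/153

g'(u) = 6u^2 − 6u + 3.
g(1) = −1, g'(1) = 3, so u(1) = 1 − (−1)/3 = 4/3.
g(4/3) = 11/27, g'(4/3) = 17/3, so u(2) = (4/3) − (11/27)/(17/3) = 193/153.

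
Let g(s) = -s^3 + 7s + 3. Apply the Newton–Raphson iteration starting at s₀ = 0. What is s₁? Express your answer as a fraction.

-3/7

g'(s) = -3s^2 + 7.
g(0) = 3, g'(0) = 7, so s₁ = 0 - 3/7 = -3/7.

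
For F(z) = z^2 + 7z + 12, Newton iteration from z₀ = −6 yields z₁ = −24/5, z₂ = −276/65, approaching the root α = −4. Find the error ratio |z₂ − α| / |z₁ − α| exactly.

z₁ − α = −24/5 − (−4) = −24/5 + 4 = −4/5, so |z₁ − α| = 4/5.
z₂ − α = −276/65 − (−4) = −276/65 + 4 = −16/65, so |z₂ − α| = 16/65.
Ratio = (16/65) / (4/5) = 4/13.

4/13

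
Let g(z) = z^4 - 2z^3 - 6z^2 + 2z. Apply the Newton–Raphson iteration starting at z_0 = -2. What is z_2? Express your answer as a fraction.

g'(z) = 4z^3 - 6z^2 - 12z + 2.
g(-2) = 4, g'(-2) = -30, so z_1 = (-2) - 4/(-30) = -28/15.
g(-28/15) = 25816/50625, g'(-28/15) = -76018/3375, so z_2 = (-28/15) - (25816/50625)/(-76018/3375) = -350448/190045.

-350448/190045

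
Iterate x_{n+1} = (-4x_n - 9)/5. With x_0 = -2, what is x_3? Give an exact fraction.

x_1 = (-4·(-2) - 9)/5 = -1/5.
x_2 = (-4·(-1/5) - 9)/5 = -41/25.
x_3 = (-4·(-41/25) - 9)/5 = -61/125.

-61/125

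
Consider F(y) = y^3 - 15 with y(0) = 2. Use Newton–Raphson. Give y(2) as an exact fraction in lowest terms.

F'(y) = 3y^2.
F(2) = -7, F'(2) = 12, so y(1) = 2 - (-7)/12 = 31/12.
F(31/12) = 3871/1728, F'(31/12) = 961/48, so y(2) = (31/12) - (3871/1728)/(961/48) = 42751/17298.

42751/17298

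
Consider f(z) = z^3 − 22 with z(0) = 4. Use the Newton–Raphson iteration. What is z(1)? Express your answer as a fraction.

f'(z) = 3z^2.
f(4) = 42, f'(4) = 48, so z(1) = 4 − 42/48 = 25/8.

25/8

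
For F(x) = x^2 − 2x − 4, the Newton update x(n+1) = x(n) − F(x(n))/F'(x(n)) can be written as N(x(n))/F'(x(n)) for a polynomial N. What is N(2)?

8

F'(x) = 2x − 2.
N(x) = x·F'(x) − F(x) = x·(2x − 2) − (x^2 − 2x − 4) = x^2 + 4.
N(2) = 8.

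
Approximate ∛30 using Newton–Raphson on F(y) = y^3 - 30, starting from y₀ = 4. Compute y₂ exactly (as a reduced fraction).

700399/224676

F'(y) = 3y^2.
F(4) = 34, F'(4) = 48, so y₁ = 4 - 34/48 = 79/24.
F(79/24) = 78319/13824, F'(79/24) = 6241/192, so y₂ = (79/24) - (78319/13824)/(6241/192) = 700399/224676.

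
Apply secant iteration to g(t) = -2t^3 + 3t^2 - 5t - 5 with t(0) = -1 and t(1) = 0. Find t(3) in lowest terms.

g(-1) = 5, g(0) = -5. t(2) = 0 - (-5)·(0 - (-1))/((-5) - 5) = -1/2.
g(0) = -5, g(-1/2) = -3/2. t(3) = (-1/2) - (-3/2)·((-1/2) - 0)/((-3/2) - (-5)) = -5/7.

-5/7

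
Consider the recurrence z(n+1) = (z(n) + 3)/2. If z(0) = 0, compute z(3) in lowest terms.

21/8

z(1) = (0 + 3)/2 = 3/2.
z(2) = ((3/2) + 3)/2 = 9/4.
z(3) = ((9/4) + 3)/2 = 21/8.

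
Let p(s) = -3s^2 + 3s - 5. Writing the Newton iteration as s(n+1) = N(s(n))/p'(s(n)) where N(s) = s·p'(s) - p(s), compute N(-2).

p'(s) = -6s + 3.
N(s) = s·p'(s) - p(s) = s·(-6s + 3) - (-3s^2 + 3s - 5) = -3s^2 + 5.
N(-2) = -7.

-7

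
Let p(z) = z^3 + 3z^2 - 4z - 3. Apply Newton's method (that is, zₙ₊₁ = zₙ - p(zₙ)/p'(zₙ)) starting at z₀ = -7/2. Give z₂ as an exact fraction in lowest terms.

-7373843/1919668

p'(z) = 3z^2 + 6z - 4.
p(-7/2) = 39/8, p'(-7/2) = 47/4, so z₁ = (-7/2) - (39/8)/(47/4) = -184/47.
p(-184/47) = -141453/103823, p'(-184/47) = 40844/2209, so z₂ = (-184/47) - (-141453/103823)/(40844/2209) = -7373843/1919668.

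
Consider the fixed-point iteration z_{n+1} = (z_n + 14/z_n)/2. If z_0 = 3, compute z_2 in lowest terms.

1033/276

z_1 = (3 + 14/3)/2 = 23/6.
z_2 = (23/6 + 14/(23/6))/2 = 1033/276.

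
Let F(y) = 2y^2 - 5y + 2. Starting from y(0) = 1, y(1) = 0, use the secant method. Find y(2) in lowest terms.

F(1) = -1, F(0) = 2. y(2) = 0 - 2·(0 - 1)/(2 - (-1)) = 2/3.

2/3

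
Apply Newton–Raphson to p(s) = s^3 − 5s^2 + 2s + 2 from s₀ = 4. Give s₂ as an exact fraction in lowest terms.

p'(s) = 3s^2 − 10s + 2.
p(4) = −6, p'(4) = 10, so s₁ = 4 − (−6)/10 = 23/5.
p(23/5) = 342/125, p'(23/5) = 487/25, so s₂ = (23/5) − (342/125)/(487/25) = 10859/2435.

10859/2435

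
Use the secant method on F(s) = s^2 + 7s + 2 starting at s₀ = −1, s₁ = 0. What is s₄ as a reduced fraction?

F(−1) = −4, F(0) = 2. s₂ = 0 − 2·(0 − (−1))/(2 − (−4)) = −1/3.
F(0) = 2, F(−1/3) = −2/9. s₃ = (−1/3) − (−2/9)·((−1/3) − 0)/((−2/9) − 2) = −3/10.
F(−1/3) = −2/9, F(−3/10) = −1/100. s₄ = (−3/10) − (−1/100)·((−3/10) − (−1/3))/((−1/100) − (−2/9)) = −57/191.

−57/191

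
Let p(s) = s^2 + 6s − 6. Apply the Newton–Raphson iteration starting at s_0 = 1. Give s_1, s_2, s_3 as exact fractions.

s_1 = 7/8, s_2 = 433/496, s_3 = 1663585/1905632

p'(s) = 2s + 6.
p(1) = 1, p'(1) = 8, so s_1 = 1 − 1/8 = 7/8.
p(7/8) = 1/64, p'(7/8) = 31/4, so s_2 = (7/8) − (1/64)/(31/4) = 433/496.
p(433/496) = 1/246016, p'(433/496) = 1921/248, so s_3 = (433/496) − (1/246016)/(1921/248) = 1663585/1905632.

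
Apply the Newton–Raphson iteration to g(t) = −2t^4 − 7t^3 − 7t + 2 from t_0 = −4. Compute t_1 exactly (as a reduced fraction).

g'(t) = −8t^3 − 21t^2 − 7.
g(−4) = −34, g'(−4) = 169, so t_1 = (−4) − (−34)/169 = −642/169.

−642/169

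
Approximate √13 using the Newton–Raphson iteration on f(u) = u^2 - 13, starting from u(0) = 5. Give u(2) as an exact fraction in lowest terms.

343/95

f'(u) = 2u.
f(5) = 12, f'(5) = 10, so u(1) = 5 - 12/10 = 19/5.
f(19/5) = 36/25, f'(19/5) = 38/5, so u(2) = (19/5) - (36/25)/(38/5) = 343/95.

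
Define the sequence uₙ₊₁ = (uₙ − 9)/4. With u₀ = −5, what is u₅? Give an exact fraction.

−1537/512

u₁ = ((−5) − 9)/4 = −7/2.
u₂ = ((−7/2) − 9)/4 = −25/8.
u₃ = ((−25/8) − 9)/4 = −97/32.
u₄ = ((−97/32) − 9)/4 = −385/128.
u₅ = ((−385/128) − 9)/4 = −1537/512.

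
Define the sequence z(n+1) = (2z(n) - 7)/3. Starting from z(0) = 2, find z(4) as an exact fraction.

z(1) = (2·2 - 7)/3 = -1.
z(2) = (2·(-1) - 7)/3 = -3.
z(3) = (2·(-3) - 7)/3 = -13/3.
z(4) = (2·(-13/3) - 7)/3 = -47/9.

-47/9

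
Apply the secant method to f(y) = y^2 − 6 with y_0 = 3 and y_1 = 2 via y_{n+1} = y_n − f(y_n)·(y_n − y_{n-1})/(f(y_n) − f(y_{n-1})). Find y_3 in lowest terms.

f(3) = 3, f(2) = −2. y_2 = 2 − (−2)·(2 − 3)/((−2) − 3) = 12/5.
f(2) = −2, f(12/5) = −6/25. y_3 = (12/5) − (−6/25)·((12/5) − 2)/((−6/25) − (−2)) = 27/11.

27/11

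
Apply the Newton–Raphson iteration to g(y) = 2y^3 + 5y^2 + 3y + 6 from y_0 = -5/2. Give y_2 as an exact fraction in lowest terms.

-3889727/1623098

g'(y) = 6y^2 + 10y + 3.
g(-5/2) = -3/2, g'(-5/2) = 31/2, so y_1 = (-5/2) - (-3/2)/(31/2) = -149/62.
g(-149/62) = -2736/29791, g'(-149/62) = 26179/1922, so y_2 = (-149/62) - (-2736/29791)/(26179/1922) = -3889727/1623098.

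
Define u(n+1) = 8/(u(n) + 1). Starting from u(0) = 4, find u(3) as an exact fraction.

104/53

u(1) = 8/(4 + 1) = 8/5.
u(2) = 8/(8/5 + 1) = 40/13.
u(3) = 8/(40/13 + 1) = 104/53.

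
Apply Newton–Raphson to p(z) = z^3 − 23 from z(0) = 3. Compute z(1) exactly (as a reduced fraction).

77/27

p'(z) = 3z^2.
p(3) = 4, p'(3) = 27, so z(1) = 3 − 4/27 = 77/27.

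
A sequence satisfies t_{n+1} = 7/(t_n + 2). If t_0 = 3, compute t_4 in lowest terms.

483/257

t_1 = 7/(3 + 2) = 7/5.
t_2 = 7/(7/5 + 2) = 35/17.
t_3 = 7/(35/17 + 2) = 119/69.
t_4 = 7/(119/69 + 2) = 483/257.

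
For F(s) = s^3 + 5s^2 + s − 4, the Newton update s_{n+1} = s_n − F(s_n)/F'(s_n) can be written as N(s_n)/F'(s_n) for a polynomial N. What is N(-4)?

F'(s) = 3s^2 + 10s + 1.
N(s) = s·F'(s) − F(s) = s·(3s^2 + 10s + 1) − (s^3 + 5s^2 + s − 4) = 2s^3 + 5s^2 + 4.
N(-4) = −44.

−44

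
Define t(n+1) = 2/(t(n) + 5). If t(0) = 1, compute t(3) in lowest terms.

t(1) = 2/(1 + 5) = 1/3.
t(2) = 2/(1/3 + 5) = 3/8.
t(3) = 2/(3/8 + 5) = 16/43.

16/43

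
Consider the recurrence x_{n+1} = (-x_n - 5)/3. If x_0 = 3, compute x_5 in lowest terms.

-308/243

x_1 = (-3 - 5)/3 = -8/3.
x_2 = (-(-8/3) - 5)/3 = -7/9.
x_3 = (-(-7/9) - 5)/3 = -38/27.
x_4 = (-(-38/27) - 5)/3 = -97/81.
x_5 = (-(-97/81) - 5)/3 = -308/243.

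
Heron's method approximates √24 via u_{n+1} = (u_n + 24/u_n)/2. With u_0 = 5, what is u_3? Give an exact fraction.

u_1 = (5 + 24/5)/2 = 49/10.
u_2 = (49/10 + 24/(49/10))/2 = 4801/980.
u_3 = (4801/980 + 24/(4801/980))/2 = 46099201/9409960.

46099201/9409960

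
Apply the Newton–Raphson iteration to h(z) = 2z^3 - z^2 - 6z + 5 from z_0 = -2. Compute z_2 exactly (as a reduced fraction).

-182953/98846

h'(z) = 6z^2 - 2z - 6.
h(-2) = -3, h'(-2) = 22, so z_1 = (-2) - (-3)/22 = -41/22.
h(-41/22) = -315/1331, h'(-41/22) = 4493/242, so z_2 = (-41/22) - (-315/1331)/(4493/242) = -182953/98846.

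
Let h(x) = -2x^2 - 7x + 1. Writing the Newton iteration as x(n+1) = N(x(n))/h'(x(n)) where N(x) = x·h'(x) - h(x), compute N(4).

-33

h'(x) = -4x - 7.
N(x) = x·h'(x) - h(x) = x·(-4x - 7) - (-2x^2 - 7x + 1) = -2x^2 - 1.
N(4) = -33.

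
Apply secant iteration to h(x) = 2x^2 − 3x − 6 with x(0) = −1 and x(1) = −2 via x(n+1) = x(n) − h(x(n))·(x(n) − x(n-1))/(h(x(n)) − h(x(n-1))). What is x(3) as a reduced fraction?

h(−1) = −1, h(−2) = 8. x(2) = (−2) − 8·((−2) − (−1))/(8 − (−1)) = −10/9.
h(−2) = 8, h(−10/9) = −16/81. x(3) = (−10/9) − (−16/81)·((−10/9) − (−2))/((−16/81) − 8) = −94/83.

−94/83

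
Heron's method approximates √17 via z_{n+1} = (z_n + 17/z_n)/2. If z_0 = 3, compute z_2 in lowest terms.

z_1 = (3 + 17/3)/2 = 13/3.
z_2 = (13/3 + 17/(13/3))/2 = 161/39.

161/39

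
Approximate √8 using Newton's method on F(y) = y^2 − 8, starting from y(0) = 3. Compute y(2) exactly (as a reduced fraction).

577/204

F'(y) = 2y.
F(3) = 1, F'(3) = 6, so y(1) = 3 − 1/6 = 17/6.
F(17/6) = 1/36, F'(17/6) = 17/3, so y(2) = (17/6) − (1/36)/(17/3) = 577/204.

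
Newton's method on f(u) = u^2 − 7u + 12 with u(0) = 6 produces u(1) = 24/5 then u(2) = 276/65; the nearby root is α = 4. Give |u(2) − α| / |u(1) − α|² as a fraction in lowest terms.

5/13

u(1) − α = 24/5 − 4 = 4/5, so |u(1) − α| = 4/5.
u(2) − α = 276/65 − 4 = 16/65, so |u(2) − α| = 16/65.
|u(1) − α|² = 16/25.
Ratio = (16/65) / (16/25) = 5/13.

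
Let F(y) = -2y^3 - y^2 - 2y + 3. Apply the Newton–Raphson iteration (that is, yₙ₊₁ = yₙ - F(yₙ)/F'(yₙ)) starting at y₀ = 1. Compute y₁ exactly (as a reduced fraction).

4/5

F'(y) = -6y^2 - 2y - 2.
F(1) = -2, F'(1) = -10, so y₁ = 1 - (-2)/(-10) = 4/5.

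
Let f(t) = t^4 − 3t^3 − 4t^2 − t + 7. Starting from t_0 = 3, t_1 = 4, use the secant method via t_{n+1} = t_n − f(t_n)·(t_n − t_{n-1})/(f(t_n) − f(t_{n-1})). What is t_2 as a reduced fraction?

f(3) = −32, f(4) = 3. t_2 = 4 − 3·(4 − 3)/(3 − (−32)) = 137/35.

137/35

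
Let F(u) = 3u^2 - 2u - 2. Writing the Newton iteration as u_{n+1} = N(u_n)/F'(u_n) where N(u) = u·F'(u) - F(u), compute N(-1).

5

F'(u) = 6u - 2.
N(u) = u·F'(u) - F(u) = u·(6u - 2) - (3u^2 - 2u - 2) = 3u^2 + 2.
N(-1) = 5.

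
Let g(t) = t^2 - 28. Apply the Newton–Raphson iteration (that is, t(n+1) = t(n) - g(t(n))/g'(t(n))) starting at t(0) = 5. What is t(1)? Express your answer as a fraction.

g'(t) = 2t.
g(5) = -3, g'(5) = 10, so t(1) = 5 - (-3)/10 = 53/10.

53/10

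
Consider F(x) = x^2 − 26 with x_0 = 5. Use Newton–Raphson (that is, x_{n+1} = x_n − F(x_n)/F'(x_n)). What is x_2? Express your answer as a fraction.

5201/1020

F'(x) = 2x.
F(5) = −1, F'(5) = 10, so x_1 = 5 − (−1)/10 = 51/10.
F(51/10) = 1/100, F'(51/10) = 51/5, so x_2 = (51/10) − (1/100)/(51/5) = 5201/1020.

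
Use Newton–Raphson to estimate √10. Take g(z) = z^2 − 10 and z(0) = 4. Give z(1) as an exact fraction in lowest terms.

g'(z) = 2z.
g(4) = 6, g'(4) = 8, so z(1) = 4 − 6/8 = 13/4.

13/4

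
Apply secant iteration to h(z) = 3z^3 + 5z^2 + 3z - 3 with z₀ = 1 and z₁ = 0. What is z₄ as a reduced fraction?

h(1) = 8, h(0) = -3. z₂ = 0 - (-3)·(0 - 1)/((-3) - 8) = 3/11.
h(0) = -3, h(3/11) = -2328/1331. z₃ = (3/11) - (-2328/1331)·((3/11) - 0)/((-2328/1331) - (-3)) = 121/185.
h(3/11) = -2328/1331, h(121/185) = 12286408/6331625. z₄ = (121/185) - (12286408/6331625)·((121/185) - (3/11))/((12286408/6331625) - (-2328/1331)) = 9085527/20034299.

9085527/20034299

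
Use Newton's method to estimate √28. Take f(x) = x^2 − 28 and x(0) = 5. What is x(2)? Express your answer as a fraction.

5609/1060

f'(x) = 2x.
f(5) = −3, f'(5) = 10, so x(1) = 5 − (−3)/10 = 53/10.
f(53/10) = 9/100, f'(53/10) = 53/5, so x(2) = (53/10) − (9/100)/(53/5) = 5609/1060.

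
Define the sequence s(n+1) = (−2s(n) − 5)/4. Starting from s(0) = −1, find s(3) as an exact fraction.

s(1) = (−2·(−1) − 5)/4 = −3/4.
s(2) = (−2·(−3/4) − 5)/4 = −7/8.
s(3) = (−2·(−7/8) − 5)/4 = −13/16.

−13/16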